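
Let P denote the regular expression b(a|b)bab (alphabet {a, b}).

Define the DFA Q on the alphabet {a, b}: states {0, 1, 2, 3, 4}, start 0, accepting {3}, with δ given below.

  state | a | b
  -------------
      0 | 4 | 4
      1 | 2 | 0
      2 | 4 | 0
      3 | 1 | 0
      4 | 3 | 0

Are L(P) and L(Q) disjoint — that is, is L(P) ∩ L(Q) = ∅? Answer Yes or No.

Converting the expression P to a DFA (subset construction, then merging equivalent states) gives the minimal DFA with states {p0, p1, p2, p3, p4, p5, p6}, start state p0, accepting states {p6} and transitions p0: a→p1, b→p2; p1: a→p1, b→p1; p2: a→p3, b→p3; p3: a→p1, b→p4; p4: a→p5, b→p1; p5: a→p1, b→p6; p6: a→p1, b→p1.
Exploring the product automaton P × Q from the start pair (p0, 0), following both machines on each input symbol, reaches 14 state pairs: (p0, 0), (p1, 4), (p2, 4), (p1, 3), (p1, 0), (p3, 3), (p3, 0), (p1, 1), (p4, 0), (p4, 4), (p1, 2), (p5, 4), (p5, 3), (p6, 0).
P accepts in {p6} and Q accepts in {3}; no reachable pair has both components accepting, so no string drives both machines to acceptance simultaneously and L(P) ∩ L(Q) = ∅.
So no string is accepted by both, and the intersection is empty.

Yes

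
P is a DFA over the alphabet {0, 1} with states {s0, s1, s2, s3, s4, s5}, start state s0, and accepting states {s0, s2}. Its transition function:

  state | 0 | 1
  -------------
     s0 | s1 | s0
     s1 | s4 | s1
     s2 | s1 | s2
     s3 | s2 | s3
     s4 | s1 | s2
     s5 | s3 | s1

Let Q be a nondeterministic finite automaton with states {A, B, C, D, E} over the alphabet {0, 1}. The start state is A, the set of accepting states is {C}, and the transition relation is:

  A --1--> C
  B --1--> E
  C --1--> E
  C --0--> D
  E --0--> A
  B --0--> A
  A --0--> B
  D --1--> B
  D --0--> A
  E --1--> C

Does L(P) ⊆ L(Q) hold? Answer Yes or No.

No

The empty string ε is in L(P) but not in L(Q).
So L(P) ⊄ L(Q).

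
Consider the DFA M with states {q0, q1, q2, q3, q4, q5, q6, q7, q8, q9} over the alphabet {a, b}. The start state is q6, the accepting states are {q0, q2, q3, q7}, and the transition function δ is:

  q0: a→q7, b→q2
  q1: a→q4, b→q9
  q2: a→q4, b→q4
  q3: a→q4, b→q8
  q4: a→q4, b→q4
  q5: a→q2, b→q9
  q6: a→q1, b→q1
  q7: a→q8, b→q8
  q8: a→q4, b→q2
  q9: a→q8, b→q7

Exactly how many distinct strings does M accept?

The useful subgraph on states {q1, q2, q6, q7, q8, q9} is acyclic, so L(M) is finite; the longest accepting path visits 6 useful states, giving maximum string length 5.
Counting accepting paths from q6 by length: 2 of length 3, 2 of length 4, 4 of length 5. Total 8.

8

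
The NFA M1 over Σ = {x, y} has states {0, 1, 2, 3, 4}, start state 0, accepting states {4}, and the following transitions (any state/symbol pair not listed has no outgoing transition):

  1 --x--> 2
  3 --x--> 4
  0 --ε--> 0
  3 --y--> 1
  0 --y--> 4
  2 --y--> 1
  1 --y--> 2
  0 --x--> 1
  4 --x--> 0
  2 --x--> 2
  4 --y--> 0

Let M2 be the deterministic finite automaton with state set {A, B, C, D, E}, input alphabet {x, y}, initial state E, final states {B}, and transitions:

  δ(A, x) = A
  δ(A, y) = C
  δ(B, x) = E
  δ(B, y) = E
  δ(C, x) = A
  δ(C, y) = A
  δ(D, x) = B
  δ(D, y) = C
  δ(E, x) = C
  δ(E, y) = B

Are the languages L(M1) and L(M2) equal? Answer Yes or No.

Yes

Exploring the product automaton M1 × M2 from the start pair (0, E), following both machines on each input symbol, reaches 4 state pairs: (0, E), (1, C), (4, B), (2, A).
M1 accepts in {4} and M2 accepts in {B}. In every reachable pair the two components are either both accepting — (4, B) — or both non-accepting, so no string is accepted by exactly one of the machines: L(M1) \ L(M2) and L(M2) \ L(M1) are both empty.
Hence every string is accepted by M1 iff it is accepted by M2, and the two languages coincide.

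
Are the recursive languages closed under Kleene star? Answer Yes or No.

Yes

For an input w of length n, decide by dynamic programming over positions 0..n whether w factors into blocks from L, calling the decider for L on each of the O(n²) substrings; every call halts, so this decides L*.
So the recursive languages are closed under Kleene star.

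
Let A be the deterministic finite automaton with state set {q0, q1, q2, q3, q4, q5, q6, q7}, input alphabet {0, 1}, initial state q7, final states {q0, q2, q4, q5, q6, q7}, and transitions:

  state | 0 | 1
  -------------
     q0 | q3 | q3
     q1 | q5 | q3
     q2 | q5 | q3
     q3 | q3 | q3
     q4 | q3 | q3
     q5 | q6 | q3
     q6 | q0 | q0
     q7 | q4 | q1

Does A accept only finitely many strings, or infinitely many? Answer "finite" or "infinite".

finite

The useful states (reachable from q7 and able to reach an accepting state) are {q0, q1, q4, q5, q6, q7}.
Restricted to these states the transition graph has no cycle, so every accepting path has bounded length and L is finite.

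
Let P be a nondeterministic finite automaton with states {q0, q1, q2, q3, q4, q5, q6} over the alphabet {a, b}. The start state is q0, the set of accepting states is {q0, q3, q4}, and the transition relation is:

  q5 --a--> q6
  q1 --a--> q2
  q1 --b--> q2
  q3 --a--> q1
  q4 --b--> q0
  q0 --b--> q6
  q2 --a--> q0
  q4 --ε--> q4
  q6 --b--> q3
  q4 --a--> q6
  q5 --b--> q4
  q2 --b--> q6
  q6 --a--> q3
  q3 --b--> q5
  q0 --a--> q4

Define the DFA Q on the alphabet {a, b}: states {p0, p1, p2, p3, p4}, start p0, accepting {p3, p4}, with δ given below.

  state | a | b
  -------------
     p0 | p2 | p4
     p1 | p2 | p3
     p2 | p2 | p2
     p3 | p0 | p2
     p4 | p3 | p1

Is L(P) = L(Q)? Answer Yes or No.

The empty string ε is accepted by P but rejected by Q.
So L(P) ≠ L(Q).

No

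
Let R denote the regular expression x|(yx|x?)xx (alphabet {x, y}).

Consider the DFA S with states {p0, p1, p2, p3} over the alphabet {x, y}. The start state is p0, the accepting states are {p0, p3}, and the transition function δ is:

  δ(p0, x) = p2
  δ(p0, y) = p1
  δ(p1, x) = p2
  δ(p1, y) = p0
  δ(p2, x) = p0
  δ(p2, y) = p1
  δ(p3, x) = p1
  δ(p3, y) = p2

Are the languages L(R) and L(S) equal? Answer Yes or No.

The string x is accepted by R but rejected by S.
So L(R) ≠ L(S).

No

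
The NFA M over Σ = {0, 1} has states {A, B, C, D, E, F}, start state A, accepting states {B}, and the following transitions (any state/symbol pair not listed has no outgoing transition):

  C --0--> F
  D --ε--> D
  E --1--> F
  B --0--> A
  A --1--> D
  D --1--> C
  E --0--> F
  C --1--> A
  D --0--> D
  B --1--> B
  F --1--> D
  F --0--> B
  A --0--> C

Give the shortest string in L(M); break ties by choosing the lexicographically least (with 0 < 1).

A breadth-first search from A reaches an accepting state first via the path A → C → F → B on input 000.
No string of length < 3 is accepted (BFS exhausts all shorter strings without reaching an accepting state), and 000 is the lexicographically least accepting string of length 3.

000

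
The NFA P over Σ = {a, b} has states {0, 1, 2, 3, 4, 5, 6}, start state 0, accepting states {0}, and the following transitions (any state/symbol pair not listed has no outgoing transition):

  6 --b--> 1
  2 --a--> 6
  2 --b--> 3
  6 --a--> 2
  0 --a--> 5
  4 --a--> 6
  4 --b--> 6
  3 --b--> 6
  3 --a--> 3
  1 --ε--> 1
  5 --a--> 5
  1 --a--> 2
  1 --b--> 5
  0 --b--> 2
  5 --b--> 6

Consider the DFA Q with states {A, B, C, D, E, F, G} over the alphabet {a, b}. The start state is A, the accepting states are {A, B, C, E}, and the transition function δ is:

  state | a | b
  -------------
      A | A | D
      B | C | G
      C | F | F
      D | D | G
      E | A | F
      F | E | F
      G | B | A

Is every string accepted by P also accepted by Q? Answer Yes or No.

Exploring the product automaton P × Q from the start pair (0, A), following both machines on each input symbol, reaches 30 state pairs: (0, A), (5, A), (2, D), (6, D), (3, G), (1, G), (3, B), (6, A), (2, B), (3, C), (6, G), (2, A), (1, D), (6, C), (3, F), (6, F), (1, A), (3, D), (5, G), (2, F), (1, F), (3, E), (2, E), (5, D), (5, B), (6, E), (5, F), (3, A), (5, C), (5, E).
P accepts in {0} and Q accepts in {A, B, C, E}. The reachable pairs whose P-component is accepting are (0, A); in each of them the Q-component is accepting too, so the product for L(P) \ L(Q) (P-component accepting, Q-component rejecting) has no reachable accepting pair and the difference is empty.
Hence every string in L(P) is also in L(Q).

Yes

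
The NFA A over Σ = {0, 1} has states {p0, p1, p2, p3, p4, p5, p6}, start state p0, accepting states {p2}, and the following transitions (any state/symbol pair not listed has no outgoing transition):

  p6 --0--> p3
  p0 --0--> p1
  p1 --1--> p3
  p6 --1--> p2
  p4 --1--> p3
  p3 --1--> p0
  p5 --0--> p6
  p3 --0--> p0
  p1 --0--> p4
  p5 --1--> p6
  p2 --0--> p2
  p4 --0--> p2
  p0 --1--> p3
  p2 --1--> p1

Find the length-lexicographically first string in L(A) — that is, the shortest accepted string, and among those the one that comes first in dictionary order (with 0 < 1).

000

A breadth-first search from p0 reaches an accepting state first via the path p0 → p1 → p4 → p2 on input 000.
No string of length < 3 is accepted (BFS exhausts all shorter strings without reaching an accepting state), and 000 is the lexicographically least accepting string of length 3.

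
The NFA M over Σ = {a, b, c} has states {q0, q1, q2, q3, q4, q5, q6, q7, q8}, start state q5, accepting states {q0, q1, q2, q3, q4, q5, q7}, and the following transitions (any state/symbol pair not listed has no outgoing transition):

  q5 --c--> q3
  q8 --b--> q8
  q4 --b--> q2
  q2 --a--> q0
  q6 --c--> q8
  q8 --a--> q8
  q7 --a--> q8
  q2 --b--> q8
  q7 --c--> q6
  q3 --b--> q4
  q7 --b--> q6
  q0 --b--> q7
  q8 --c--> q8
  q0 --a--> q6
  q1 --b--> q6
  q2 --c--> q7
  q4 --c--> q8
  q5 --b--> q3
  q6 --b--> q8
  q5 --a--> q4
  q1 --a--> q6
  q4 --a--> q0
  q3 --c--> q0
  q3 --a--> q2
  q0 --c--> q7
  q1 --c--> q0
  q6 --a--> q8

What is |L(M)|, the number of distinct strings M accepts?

The useful subgraph on states {q0, q2, q3, q4, q5, q7} is acyclic, so L(M) is finite; the longest accepting path visits 6 useful states, giving maximum string length 5.
Counting accepting paths from q5 by length: 1 of length 0, 3 of length 1, 8 of length 2, 16 of length 3, 14 of length 4, 4 of length 5. Total 46.

46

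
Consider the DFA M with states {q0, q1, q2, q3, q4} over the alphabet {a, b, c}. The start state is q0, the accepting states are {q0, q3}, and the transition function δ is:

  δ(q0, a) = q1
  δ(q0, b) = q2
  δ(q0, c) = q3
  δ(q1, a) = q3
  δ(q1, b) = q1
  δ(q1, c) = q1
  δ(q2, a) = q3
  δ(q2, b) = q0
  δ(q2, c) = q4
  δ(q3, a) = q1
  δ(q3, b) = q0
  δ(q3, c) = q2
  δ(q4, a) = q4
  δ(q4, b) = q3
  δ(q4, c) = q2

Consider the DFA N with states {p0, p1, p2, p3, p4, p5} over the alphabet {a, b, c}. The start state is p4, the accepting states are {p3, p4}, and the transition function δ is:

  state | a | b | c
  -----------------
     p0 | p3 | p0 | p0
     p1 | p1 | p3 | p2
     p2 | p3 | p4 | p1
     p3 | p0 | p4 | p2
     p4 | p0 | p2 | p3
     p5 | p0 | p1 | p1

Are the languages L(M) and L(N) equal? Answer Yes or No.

Yes

Exploring the product automaton M × N from the start pair (q0, p4), following both machines on each input symbol, reaches 5 state pairs: (q0, p4), (q1, p0), (q2, p2), (q3, p3), (q4, p1).
M accepts in {q0, q3} and N accepts in {p3, p4}. In every reachable pair the two components are either both accepting — (q0, p4), (q3, p3) — or both non-accepting, so no string is accepted by exactly one of the machines: L(M) \ L(N) and L(N) \ L(M) are both empty.
Hence every string is accepted by M iff it is accepted by N, and the two languages coincide.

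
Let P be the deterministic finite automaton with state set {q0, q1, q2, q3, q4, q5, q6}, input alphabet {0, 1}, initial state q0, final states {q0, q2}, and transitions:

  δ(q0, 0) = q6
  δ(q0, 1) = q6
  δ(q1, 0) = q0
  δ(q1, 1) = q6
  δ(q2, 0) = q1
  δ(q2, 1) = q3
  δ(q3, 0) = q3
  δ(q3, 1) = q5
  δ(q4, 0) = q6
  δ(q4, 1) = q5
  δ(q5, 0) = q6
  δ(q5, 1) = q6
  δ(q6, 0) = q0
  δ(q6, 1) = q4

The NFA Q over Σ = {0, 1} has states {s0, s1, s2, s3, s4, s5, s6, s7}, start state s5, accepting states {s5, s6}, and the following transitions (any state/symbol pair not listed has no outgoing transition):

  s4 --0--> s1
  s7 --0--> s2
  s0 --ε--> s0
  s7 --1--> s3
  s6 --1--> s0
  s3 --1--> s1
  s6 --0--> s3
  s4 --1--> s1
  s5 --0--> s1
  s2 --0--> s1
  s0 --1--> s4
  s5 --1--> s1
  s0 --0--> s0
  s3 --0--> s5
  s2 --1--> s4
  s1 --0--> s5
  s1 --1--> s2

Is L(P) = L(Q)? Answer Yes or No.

Yes

Exploring the product automaton P × Q from the start pair (q0, s5), following both machines on each input symbol, reaches 4 state pairs: (q0, s5), (q6, s1), (q4, s2), (q5, s4).
P accepts in {q0, q2} and Q accepts in {s5, s6}. In every reachable pair the two components are either both accepting — (q0, s5) — or both non-accepting, so no string is accepted by exactly one of the machines: L(P) \ L(Q) and L(Q) \ L(P) are both empty.
Hence every string is accepted by P iff it is accepted by Q, and the two languages coincide.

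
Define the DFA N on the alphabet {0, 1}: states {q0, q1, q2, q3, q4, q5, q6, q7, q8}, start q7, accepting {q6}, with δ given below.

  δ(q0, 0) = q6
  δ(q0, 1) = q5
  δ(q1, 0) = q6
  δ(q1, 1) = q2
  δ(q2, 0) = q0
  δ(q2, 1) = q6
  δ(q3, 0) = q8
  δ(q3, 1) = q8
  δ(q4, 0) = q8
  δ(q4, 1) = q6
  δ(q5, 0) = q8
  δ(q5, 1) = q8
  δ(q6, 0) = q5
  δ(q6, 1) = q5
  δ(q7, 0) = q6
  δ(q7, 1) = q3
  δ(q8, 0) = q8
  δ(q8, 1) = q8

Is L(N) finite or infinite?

The useful states (reachable from q7 and able to reach an accepting state) are {q6, q7}.
Restricted to these states the transition graph has no cycle, so every accepting path has bounded length and L is finite.

finite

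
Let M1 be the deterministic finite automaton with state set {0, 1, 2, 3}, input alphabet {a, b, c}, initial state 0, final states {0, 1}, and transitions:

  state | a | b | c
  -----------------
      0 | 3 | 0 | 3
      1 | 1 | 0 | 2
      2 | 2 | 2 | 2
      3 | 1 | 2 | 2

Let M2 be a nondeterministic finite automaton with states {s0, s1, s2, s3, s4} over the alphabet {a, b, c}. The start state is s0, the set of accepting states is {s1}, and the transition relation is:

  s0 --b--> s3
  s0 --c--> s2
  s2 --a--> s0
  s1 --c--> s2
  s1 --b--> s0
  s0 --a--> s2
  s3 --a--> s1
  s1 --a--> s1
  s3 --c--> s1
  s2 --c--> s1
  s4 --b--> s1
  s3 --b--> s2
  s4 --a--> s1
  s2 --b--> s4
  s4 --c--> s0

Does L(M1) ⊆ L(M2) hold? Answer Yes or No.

No

The empty string ε is in L(M1) but not in L(M2).
So L(M1) ⊄ L(M2).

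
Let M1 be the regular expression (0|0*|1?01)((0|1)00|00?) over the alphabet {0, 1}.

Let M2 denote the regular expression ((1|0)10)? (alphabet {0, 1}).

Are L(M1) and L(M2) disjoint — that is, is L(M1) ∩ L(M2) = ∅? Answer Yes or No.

No

The string 010 is accepted by both M1 and M2.
Hence L(M1) ∩ L(M2) ≠ ∅.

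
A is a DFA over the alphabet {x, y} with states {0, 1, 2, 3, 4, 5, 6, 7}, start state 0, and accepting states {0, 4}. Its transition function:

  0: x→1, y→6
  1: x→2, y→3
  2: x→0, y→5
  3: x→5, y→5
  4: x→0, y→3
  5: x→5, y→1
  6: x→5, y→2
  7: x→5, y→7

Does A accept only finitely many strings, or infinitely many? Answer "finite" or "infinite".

infinite

State 0 is reachable from the start and can reach an accepting state, and it lies on the cycle 0 → 1 → 2 → 0.
Traversing that cycle any number of times yields accepted strings of unbounded length, so the language is infinite.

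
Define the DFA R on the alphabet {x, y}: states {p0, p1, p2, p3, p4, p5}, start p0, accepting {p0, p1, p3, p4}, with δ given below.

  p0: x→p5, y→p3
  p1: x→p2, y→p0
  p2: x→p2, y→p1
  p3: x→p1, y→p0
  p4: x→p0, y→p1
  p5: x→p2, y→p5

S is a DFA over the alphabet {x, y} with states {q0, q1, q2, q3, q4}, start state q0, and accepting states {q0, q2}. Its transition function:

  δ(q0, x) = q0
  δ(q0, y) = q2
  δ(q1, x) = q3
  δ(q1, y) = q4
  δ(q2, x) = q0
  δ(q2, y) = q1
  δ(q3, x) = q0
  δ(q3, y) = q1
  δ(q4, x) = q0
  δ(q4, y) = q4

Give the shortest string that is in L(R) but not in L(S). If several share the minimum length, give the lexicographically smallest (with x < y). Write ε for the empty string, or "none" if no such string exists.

The string yy is accepted by R but not by S.
No shorter string lies in the difference, and yy is the lexicographically first length-2 string in L(R) \ L(S).

yy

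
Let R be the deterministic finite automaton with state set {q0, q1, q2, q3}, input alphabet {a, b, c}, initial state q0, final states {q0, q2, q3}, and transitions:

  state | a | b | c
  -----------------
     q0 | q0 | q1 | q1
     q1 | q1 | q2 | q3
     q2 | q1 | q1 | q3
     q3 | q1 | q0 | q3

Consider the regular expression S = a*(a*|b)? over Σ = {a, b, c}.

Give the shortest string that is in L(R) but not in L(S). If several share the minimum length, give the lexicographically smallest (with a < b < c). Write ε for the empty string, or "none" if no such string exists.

bb

The string bb is accepted by R but not by S.
No shorter string lies in the difference, and bb is the lexicographically first length-2 string in L(R) \ L(S).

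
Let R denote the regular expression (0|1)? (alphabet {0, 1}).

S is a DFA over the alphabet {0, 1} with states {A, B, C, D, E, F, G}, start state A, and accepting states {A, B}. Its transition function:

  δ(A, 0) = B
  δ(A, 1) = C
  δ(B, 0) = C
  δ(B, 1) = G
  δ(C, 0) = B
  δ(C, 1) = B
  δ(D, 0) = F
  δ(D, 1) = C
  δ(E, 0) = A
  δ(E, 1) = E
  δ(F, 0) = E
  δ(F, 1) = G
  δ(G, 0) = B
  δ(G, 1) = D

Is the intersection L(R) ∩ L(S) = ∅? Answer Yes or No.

The empty string ε is accepted by both R and S.
Hence L(R) ∩ L(S) ≠ ∅.

No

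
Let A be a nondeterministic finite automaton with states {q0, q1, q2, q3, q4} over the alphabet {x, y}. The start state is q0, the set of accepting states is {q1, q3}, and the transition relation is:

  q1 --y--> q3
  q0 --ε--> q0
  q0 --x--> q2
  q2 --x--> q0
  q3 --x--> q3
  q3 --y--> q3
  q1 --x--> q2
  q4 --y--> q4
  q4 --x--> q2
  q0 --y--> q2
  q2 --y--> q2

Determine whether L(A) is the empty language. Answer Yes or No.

Yes

The states reachable from the start state are {q0, q2}.
None of the accepting states {q1, q3} is reachable, so no string is accepted and L(A) = ∅.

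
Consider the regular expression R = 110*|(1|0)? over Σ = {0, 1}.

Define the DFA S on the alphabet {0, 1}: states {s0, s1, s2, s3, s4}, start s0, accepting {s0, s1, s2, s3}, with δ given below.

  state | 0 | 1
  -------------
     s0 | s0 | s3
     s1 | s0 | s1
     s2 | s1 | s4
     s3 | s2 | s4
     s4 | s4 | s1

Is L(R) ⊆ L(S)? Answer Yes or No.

No

The string 11 is in L(R) but not in L(S).
So L(R) ⊄ L(S).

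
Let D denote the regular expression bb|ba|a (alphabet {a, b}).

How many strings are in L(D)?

The expression has no Kleene star, so L(D) is finite. Expanding the alternatives gives {a, ba, bb}.
That is 1 of length 1, 2 of length 2: 3 strings in all.

3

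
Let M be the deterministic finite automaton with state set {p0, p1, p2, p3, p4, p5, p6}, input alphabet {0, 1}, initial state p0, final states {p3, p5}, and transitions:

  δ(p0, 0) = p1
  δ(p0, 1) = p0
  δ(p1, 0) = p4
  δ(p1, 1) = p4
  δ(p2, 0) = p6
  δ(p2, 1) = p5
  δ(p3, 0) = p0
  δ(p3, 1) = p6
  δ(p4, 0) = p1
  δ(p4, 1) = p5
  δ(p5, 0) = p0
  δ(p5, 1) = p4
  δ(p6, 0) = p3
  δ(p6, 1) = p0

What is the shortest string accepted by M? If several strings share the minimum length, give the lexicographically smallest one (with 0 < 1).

A breadth-first search from p0 reaches an accepting state first via the path p0 → p1 → p4 → p5 on input 001.
No string of length < 3 is accepted (BFS exhausts all shorter strings without reaching an accepting state), and 001 is the lexicographically least accepting string of length 3.

001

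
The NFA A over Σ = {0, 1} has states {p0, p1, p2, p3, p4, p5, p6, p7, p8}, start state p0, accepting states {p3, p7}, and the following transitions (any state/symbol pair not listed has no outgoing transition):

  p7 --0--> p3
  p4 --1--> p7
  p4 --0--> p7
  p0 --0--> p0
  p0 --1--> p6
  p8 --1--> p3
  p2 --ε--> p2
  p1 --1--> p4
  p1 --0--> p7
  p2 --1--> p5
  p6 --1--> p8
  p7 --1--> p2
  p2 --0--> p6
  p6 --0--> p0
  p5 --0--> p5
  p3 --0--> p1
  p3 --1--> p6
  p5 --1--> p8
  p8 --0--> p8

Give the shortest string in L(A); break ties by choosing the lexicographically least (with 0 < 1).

A breadth-first search from p0 reaches an accepting state first via the path p0 → p6 → p8 → p3 on input 111.
No string of length < 3 is accepted (BFS exhausts all shorter strings without reaching an accepting state), and 111 is the lexicographically least accepting string of length 3.

111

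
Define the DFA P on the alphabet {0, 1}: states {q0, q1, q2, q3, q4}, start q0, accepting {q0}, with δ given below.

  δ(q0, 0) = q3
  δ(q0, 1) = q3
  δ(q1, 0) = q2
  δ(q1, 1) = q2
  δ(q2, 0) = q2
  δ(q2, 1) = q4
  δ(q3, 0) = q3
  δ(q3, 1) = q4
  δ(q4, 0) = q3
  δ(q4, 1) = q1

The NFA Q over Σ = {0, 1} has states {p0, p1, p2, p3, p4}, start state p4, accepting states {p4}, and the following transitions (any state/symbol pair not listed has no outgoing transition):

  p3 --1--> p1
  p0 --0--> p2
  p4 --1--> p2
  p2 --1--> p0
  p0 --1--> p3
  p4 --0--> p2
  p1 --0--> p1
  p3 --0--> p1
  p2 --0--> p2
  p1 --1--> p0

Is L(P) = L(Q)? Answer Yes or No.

Yes

Exploring the product automaton P × Q from the start pair (q0, p4), following both machines on each input symbol, reaches 5 state pairs: (q0, p4), (q3, p2), (q4, p0), (q1, p3), (q2, p1).
P accepts in {q0} and Q accepts in {p4}. In every reachable pair the two components are either both accepting — (q0, p4) — or both non-accepting, so no string is accepted by exactly one of the machines: L(P) \ L(Q) and L(Q) \ L(P) are both empty.
Hence every string is accepted by P iff it is accepted by Q, and the two languages coincide.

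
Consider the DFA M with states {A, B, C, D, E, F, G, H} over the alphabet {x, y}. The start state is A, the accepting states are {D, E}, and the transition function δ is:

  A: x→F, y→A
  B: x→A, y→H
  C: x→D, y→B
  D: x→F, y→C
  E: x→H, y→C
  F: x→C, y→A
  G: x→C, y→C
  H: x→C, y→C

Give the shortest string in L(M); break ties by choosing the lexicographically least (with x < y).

xxx

A breadth-first search from A reaches an accepting state first via the path A → F → C → D on input xxx.
No string of length < 3 is accepted (BFS exhausts all shorter strings without reaching an accepting state), and xxx is the lexicographically least accepting string of length 3.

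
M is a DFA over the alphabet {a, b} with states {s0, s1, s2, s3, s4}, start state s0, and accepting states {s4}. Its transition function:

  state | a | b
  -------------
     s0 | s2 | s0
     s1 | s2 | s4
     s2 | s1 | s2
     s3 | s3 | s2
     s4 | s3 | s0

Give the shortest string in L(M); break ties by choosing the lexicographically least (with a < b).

aab

A breadth-first search from s0 reaches an accepting state first via the path s0 → s2 → s1 → s4 on input aab.
No string of length < 3 is accepted (BFS exhausts all shorter strings without reaching an accepting state), and aab is the lexicographically least accepting string of length 3.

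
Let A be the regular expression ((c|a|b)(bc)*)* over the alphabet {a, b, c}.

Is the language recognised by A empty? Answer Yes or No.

No

The empty string ε matches the expression, so it belongs to L(A).
Since L(A) contains at least one string, it is not empty.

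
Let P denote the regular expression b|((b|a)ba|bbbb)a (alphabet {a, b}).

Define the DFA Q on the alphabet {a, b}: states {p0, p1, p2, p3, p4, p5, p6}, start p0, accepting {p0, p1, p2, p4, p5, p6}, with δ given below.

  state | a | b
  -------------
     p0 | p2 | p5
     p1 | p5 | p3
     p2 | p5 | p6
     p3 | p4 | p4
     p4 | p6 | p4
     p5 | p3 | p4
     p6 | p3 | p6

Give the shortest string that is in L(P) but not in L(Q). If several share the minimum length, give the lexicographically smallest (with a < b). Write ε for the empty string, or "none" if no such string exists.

bbaa

The string bbaa is accepted by P but not by Q.
No shorter string lies in the difference, and bbaa is the lexicographically first length-4 string in L(P) \ L(Q).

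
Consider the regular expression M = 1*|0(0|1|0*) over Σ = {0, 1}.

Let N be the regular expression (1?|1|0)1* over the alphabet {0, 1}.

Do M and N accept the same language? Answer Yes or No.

The string 00 is accepted by M but rejected by N.
So L(M) ≠ L(N).

No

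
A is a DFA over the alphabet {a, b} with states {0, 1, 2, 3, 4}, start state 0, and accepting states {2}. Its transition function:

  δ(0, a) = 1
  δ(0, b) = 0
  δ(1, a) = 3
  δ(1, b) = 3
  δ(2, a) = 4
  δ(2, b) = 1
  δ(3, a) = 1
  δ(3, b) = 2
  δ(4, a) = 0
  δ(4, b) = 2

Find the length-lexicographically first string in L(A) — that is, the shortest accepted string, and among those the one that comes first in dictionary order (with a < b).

A breadth-first search from 0 reaches an accepting state first via the path 0 → 1 → 3 → 2 on input aab.
No string of length < 3 is accepted (BFS exhausts all shorter strings without reaching an accepting state), and aab is the lexicographically least accepting string of length 3.

aab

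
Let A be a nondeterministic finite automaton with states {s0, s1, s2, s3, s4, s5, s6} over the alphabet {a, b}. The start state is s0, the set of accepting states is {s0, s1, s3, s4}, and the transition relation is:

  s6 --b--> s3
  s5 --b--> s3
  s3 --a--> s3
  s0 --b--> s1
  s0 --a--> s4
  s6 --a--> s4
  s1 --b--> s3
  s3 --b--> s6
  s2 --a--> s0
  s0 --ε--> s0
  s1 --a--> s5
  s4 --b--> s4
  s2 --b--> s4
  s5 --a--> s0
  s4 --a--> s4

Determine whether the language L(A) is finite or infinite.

infinite

State s3 is reachable from the start and can reach an accepting state, and it lies on the cycle s3 → s3.
Traversing that cycle any number of times yields accepted strings of unbounded length, so the language is infinite.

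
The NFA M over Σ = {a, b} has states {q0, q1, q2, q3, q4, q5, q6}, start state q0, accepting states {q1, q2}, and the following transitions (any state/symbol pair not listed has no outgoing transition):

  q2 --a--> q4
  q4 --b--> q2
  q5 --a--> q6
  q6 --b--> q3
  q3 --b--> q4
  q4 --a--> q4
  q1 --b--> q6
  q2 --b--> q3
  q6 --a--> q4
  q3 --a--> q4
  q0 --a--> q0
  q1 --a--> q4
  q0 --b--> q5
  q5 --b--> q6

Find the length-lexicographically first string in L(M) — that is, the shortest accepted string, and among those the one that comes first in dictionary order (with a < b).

baab

A breadth-first search from q0 reaches an accepting state first via the path q0 → q5 → q6 → q4 → q2 on input baab.
No string of length < 4 is accepted (BFS exhausts all shorter strings without reaching an accepting state), and baab is the lexicographically least accepting string of length 4.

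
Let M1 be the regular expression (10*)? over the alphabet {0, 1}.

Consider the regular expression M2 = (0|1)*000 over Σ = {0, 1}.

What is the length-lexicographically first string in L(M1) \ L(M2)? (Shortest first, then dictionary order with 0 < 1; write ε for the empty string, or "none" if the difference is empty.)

ε

The empty string ε is accepted by M1 but not by M2.
Since ε is the unique shortest string, it is the required witness.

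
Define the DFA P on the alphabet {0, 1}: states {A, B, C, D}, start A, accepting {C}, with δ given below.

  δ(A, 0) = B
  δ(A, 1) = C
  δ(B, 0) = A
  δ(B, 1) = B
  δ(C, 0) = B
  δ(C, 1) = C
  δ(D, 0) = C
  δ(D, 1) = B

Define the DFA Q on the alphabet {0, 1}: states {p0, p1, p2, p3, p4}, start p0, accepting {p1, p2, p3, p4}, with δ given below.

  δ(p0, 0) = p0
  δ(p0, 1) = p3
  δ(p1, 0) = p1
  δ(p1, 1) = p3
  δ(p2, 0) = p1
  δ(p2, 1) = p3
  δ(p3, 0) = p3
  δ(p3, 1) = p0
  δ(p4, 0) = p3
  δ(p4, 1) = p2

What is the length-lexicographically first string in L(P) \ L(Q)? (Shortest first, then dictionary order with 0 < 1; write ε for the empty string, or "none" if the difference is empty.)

The string 11 is accepted by P but not by Q.
No shorter string lies in the difference, and 11 is the lexicographically first length-2 string in L(P) \ L(Q).

11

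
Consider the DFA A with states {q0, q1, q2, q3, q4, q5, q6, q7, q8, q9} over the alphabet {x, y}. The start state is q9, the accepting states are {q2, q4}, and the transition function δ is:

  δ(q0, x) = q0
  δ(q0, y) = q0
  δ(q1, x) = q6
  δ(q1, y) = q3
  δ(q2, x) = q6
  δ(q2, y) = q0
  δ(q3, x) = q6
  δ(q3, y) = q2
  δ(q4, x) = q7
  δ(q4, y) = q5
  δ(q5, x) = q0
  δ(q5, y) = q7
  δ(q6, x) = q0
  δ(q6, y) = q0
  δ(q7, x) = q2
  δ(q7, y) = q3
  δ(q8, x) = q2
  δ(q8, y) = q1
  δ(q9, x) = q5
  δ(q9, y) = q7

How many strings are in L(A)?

The useful subgraph on states {q2, q3, q5, q7, q9} is acyclic, so L(A) is finite; the longest accepting path visits 5 useful states, giving maximum string length 4.
Counting accepting paths from q9 by length: 1 of length 2, 2 of length 3, 1 of length 4. Total 4.

4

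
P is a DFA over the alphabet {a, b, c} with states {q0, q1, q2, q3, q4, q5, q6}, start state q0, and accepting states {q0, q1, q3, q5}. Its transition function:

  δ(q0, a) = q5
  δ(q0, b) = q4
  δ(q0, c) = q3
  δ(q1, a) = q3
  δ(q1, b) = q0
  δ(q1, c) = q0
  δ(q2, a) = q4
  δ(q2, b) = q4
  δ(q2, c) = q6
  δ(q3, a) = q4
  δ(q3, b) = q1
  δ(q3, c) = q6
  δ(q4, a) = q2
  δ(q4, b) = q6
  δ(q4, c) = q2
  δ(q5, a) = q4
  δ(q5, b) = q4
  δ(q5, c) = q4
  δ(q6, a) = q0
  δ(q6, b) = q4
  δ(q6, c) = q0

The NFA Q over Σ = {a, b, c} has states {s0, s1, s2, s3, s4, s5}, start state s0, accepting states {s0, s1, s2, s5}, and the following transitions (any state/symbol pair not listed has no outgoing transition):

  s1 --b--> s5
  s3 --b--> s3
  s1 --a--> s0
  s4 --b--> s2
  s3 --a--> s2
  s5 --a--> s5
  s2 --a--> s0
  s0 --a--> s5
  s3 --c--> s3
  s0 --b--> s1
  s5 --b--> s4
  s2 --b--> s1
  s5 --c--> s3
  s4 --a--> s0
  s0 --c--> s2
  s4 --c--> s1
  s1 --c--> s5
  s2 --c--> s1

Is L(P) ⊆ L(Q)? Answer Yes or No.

No

The string bbc is in L(P) but not in L(Q).
So L(P) ⊄ L(Q).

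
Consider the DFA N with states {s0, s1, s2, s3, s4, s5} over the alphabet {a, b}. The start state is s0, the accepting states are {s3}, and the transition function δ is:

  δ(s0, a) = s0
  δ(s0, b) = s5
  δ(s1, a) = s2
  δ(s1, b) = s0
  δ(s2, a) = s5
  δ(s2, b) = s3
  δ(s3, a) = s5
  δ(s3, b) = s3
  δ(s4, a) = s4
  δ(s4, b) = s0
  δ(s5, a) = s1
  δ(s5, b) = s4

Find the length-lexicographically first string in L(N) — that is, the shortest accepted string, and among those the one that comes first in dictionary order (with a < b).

baab

A breadth-first search from s0 reaches an accepting state first via the path s0 → s5 → s1 → s2 → s3 on input baab.
No string of length < 4 is accepted (BFS exhausts all shorter strings without reaching an accepting state), and baab is the lexicographically least accepting string of length 4.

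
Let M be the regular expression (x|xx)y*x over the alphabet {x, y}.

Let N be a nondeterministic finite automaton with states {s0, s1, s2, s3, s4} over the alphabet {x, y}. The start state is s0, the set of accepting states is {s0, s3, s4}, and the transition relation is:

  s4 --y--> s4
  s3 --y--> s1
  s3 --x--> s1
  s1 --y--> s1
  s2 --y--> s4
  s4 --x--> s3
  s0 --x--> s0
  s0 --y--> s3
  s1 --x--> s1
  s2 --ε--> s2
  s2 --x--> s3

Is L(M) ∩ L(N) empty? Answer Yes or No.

No

The string xx is accepted by both M and N.
Hence L(M) ∩ L(N) ≠ ∅.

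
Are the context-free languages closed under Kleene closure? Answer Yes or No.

Yes

If S₁ is the start symbol of a grammar for L, the grammar with new start symbol S and productions S → S₁S | ε generates L*.
So the context-free languages are closed under Kleene star.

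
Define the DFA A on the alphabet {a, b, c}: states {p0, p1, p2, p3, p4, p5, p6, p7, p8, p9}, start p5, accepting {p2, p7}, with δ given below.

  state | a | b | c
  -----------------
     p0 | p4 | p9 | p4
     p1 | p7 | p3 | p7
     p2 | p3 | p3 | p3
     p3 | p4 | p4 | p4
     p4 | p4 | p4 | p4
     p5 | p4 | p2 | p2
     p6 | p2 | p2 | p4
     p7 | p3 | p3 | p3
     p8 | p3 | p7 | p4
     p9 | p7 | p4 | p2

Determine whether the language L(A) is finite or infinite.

finite

The useful states (reachable from p5 and able to reach an accepting state) are {p2, p5}.
Restricted to these states the transition graph has no cycle, so every accepting path has bounded length and L is finite.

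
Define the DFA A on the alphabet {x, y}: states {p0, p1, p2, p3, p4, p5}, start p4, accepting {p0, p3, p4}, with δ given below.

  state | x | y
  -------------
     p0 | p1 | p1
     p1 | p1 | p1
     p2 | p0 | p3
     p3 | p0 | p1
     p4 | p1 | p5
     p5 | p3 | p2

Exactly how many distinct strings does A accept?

The useful subgraph on states {p0, p2, p3, p4, p5} is acyclic, so L(A) is finite; the longest accepting path visits 5 useful states, giving maximum string length 4.
Counting accepting paths from p4 by length: 1 of length 0, 1 of length 2, 3 of length 3, 1 of length 4. Total 6.

6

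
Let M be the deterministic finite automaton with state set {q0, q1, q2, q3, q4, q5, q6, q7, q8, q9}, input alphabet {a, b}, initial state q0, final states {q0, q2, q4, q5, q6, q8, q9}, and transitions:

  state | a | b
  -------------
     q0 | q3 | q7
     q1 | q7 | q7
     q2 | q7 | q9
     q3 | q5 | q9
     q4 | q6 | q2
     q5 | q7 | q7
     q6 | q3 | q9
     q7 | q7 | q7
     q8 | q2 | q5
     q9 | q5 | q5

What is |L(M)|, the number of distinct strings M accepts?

5

The useful subgraph on states {q0, q3, q5, q9} is acyclic, so L(M) is finite; the longest accepting path visits 4 useful states, giving maximum string length 3.
Counting accepting paths from q0 by length: 1 of length 0, 2 of length 2, 2 of length 3. Total 5.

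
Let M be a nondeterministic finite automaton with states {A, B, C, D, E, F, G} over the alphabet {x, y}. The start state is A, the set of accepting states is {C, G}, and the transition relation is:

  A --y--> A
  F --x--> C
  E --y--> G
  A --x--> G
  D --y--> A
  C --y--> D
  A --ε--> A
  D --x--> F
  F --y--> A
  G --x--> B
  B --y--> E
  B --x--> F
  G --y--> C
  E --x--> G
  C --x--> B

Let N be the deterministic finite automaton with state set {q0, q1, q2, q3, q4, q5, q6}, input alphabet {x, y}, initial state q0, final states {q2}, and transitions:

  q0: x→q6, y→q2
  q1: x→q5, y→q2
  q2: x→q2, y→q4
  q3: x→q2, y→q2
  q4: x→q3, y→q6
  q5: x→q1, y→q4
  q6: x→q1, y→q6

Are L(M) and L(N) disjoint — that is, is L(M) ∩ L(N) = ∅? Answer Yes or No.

No

The string yx is accepted by both M and N.
Hence L(M) ∩ L(N) ≠ ∅.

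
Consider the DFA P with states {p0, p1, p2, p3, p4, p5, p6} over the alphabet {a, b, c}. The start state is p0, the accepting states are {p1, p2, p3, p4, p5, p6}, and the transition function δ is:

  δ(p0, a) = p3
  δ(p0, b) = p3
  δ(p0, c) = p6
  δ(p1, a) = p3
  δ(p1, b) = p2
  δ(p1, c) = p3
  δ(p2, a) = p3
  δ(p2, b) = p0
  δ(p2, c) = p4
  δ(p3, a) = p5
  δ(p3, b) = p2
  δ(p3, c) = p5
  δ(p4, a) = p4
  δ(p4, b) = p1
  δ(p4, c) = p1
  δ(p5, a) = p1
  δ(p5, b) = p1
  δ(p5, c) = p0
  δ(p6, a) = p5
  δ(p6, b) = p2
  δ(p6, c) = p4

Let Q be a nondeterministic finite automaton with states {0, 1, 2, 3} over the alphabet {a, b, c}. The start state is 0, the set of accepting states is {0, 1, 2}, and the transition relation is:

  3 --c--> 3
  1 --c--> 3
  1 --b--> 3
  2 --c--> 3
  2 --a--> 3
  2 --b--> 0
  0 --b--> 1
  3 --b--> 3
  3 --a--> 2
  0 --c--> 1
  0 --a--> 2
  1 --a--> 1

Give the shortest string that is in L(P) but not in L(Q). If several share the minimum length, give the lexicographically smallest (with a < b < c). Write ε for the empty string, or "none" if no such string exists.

aa

The string aa is accepted by P but not by Q.
No shorter string lies in the difference, and aa is the lexicographically first length-2 string in L(P) \ L(Q).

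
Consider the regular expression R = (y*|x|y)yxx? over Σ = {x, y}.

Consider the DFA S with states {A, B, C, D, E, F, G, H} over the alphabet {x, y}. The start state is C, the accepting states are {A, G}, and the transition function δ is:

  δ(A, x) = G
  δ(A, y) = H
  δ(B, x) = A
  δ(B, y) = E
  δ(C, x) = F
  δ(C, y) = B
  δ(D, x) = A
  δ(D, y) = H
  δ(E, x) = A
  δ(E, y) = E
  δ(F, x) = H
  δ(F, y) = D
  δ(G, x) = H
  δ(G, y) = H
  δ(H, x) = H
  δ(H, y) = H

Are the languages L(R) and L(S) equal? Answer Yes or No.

Converting the expression R to a DFA (subset construction, then merging equivalent states) gives the minimal DFA with states {r0, r1, r2, r3, r4, r5, r6}, start state r0, accepting states {r5, r6} and transitions r0: x→r1, y→r2; r1: x→r3, y→r4; r2: x→r5, y→r2; r3: x→r3, y→r3; r4: x→r5, y→r3; r5: x→r6, y→r3; r6: x→r3, y→r3.
Exploring the product automaton R × S from the start pair (r0, C), following both machines on each input symbol, reaches 8 state pairs: (r0, C), (r1, F), (r2, B), (r3, H), (r4, D), (r5, A), (r2, E), (r6, G).
R accepts in {r5, r6} and S accepts in {A, G}. In every reachable pair the two components are either both accepting — (r5, A), (r6, G) — or both non-accepting, so no string is accepted by exactly one of the machines: L(R) \ L(S) and L(S) \ L(R) are both empty.
Hence every string is accepted by R iff it is accepted by S, and the two languages coincide.

Yes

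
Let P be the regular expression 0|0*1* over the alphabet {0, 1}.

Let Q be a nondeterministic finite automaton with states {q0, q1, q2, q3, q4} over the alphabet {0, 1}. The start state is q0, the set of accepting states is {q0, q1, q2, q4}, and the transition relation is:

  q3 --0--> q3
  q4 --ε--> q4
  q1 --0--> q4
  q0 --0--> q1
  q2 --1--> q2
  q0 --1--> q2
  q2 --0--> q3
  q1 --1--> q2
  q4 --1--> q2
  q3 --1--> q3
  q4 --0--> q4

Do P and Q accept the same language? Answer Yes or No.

Yes

Converting the expression P to a DFA (subset construction, then merging equivalent states) gives the minimal DFA with states {p0, p1, p2}, start state p0, accepting states {p0, p1} and transitions p0: 0→p0, 1→p1; p1: 0→p2, 1→p1; p2: 0→p2, 1→p2.
Exploring the product automaton P × Q from the start pair (p0, q0), following both machines on each input symbol, reaches 5 state pairs: (p0, q0), (p0, q1), (p1, q2), (p0, q4), (p2, q3).
P accepts in {p0, p1} and Q accepts in {q0, q1, q2, q4}. In every reachable pair the two components are either both accepting — (p0, q0), (p0, q1), (p1, q2), (p0, q4) — or both non-accepting, so no string is accepted by exactly one of the machines: L(P) \ L(Q) and L(Q) \ L(P) are both empty.
Hence every string is accepted by P iff it is accepted by Q, and the two languages coincide.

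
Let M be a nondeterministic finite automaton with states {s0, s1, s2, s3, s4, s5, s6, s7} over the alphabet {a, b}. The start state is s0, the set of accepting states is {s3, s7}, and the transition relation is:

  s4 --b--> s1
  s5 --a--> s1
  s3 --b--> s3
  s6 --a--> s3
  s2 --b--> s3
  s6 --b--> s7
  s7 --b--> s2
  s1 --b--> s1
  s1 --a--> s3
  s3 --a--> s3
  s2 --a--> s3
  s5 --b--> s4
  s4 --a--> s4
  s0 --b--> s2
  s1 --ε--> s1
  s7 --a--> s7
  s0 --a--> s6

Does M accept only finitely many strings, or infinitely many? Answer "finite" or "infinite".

State s3 is reachable from the start and can reach an accepting state, and it lies on the cycle s3 → s3.
Traversing that cycle any number of times yields accepted strings of unbounded length, so the language is infinite.

infinite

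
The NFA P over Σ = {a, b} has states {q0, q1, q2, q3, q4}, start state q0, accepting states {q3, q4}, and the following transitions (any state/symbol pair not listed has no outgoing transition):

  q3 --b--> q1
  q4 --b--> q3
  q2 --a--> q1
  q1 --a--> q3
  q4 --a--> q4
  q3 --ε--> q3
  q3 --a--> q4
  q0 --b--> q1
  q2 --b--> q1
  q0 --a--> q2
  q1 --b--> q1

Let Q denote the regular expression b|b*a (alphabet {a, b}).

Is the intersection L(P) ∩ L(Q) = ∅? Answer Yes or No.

The string ba is accepted by both P and Q.
Hence L(P) ∩ L(Q) ≠ ∅.

No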